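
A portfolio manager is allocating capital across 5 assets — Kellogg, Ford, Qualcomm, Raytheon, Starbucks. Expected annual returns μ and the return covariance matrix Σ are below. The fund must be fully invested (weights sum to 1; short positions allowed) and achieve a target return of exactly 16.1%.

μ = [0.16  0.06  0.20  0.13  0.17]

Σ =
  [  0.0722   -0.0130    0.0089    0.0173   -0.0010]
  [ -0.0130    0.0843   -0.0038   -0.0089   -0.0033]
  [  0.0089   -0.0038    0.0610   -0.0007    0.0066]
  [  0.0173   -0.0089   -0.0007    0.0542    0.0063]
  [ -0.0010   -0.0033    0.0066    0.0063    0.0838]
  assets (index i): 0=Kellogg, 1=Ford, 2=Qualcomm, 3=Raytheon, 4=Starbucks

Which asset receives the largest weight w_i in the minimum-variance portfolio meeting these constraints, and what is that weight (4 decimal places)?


p=Σ⁻¹μ = [1.6596  1.3725  2.9577  1.9319  1.7243]
q=Σ⁻¹𝟙 = [11.1405  16.4043  14.8664  16.5834  10.2945]
a=μᵀp=1.483694  b=𝟙ᵀp=9.645931  c=𝟙ᵀq=69.289132  D=ac−b²=9.759913
λ₁=(c·0.161−b)/D = (69.289132·0.161−9.645931)/9.759913 = 0.154676
λ₂=(a−b·0.161)/D = (1.483694−9.645931·0.161)/9.759913 = -0.007101
w* = 0.154676·p + -0.007101·q:
  w_0 = 0.154676·1.6596 + -0.007101·11.1405 = 0.1776  (Kellogg)
  w_1 = 0.154676·1.3725 + -0.007101·16.4043 = 0.0958  (Ford)
  w_2 = 0.154676·2.9577 + -0.007101·14.8664 = 0.3519  (Qualcomm)
  w_3 = 0.154676·1.9319 + -0.007101·16.5834 = 0.1811  (Raytheon)
  w_4 = 0.154676·1.7243 + -0.007101·10.2945 = 0.1936  (Starbucks)
Σw_i=1.0000  μᵀw=0.1610
σ²=wᵀΣw=λ₁·μ_p+λ₂ = 0.154676·0.161 + -0.007101 = 0.017802 ≈ 0.0178

Qualcomm (0.3519)


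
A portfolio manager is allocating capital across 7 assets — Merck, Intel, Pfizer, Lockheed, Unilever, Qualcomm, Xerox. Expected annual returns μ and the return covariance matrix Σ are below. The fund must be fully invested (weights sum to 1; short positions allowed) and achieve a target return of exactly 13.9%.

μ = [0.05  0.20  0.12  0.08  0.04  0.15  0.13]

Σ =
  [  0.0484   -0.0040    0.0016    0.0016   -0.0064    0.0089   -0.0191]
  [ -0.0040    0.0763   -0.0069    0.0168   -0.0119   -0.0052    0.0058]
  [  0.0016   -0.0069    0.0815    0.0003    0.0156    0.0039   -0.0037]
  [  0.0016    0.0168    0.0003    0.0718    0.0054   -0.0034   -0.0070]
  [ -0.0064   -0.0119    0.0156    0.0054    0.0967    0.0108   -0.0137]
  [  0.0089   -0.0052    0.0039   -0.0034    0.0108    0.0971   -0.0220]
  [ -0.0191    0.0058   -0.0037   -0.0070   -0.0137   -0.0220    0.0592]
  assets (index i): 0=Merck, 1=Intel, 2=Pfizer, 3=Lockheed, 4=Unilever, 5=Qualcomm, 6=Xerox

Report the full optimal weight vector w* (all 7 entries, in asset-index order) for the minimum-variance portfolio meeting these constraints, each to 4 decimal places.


0.0991  0.2569  0.1302  0.0285  0.0239  0.1913  0.2701

u=Σ⁻¹μ = [2.4528  2.6986  1.5460  0.8437  0.9240  2.2265  3.9606]
v=Σ⁻¹𝟙 = [35.4887  13.5700  10.7070  13.1745  15.6830  14.7483  38.3494]
a=μᵀu=1.801196  b=𝟙ᵀu=14.652236  c=𝟙ᵀv=141.721018  D=ac−b²=40.579375
λ₁=(c·0.139−b)/D = (141.721018·0.139−14.652236)/40.579375 = 0.124373
λ₂=(a−b·0.139)/D = (1.801196−14.652236·0.139)/40.579375 = -0.005803
w* = 0.124373·u + -0.005803·v:
  w_0 = 0.124373·2.4528 + -0.005803·35.4887 = 0.0991  (Merck)
  w_1 = 0.124373·2.6986 + -0.005803·13.5700 = 0.2569  (Intel)
  w_2 = 0.124373·1.5460 + -0.005803·10.7070 = 0.1302  (Pfizer)
  w_3 = 0.124373·0.8437 + -0.005803·13.1745 = 0.0285  (Lockheed)
  w_4 = 0.124373·0.9240 + -0.005803·15.6830 = 0.0239  (Unilever)
  w_5 = 0.124373·2.2265 + -0.005803·14.7483 = 0.1913  (Qualcomm)
  w_6 = 0.124373·3.9606 + -0.005803·38.3494 = 0.2701  (Xerox)
Σw_i=1.0000  μᵀw=0.1390
σ²=wᵀΣw=λ₁·μ_p+λ₂ = 0.124373·0.139 + -0.005803 = 0.011485 ≈ 0.0115


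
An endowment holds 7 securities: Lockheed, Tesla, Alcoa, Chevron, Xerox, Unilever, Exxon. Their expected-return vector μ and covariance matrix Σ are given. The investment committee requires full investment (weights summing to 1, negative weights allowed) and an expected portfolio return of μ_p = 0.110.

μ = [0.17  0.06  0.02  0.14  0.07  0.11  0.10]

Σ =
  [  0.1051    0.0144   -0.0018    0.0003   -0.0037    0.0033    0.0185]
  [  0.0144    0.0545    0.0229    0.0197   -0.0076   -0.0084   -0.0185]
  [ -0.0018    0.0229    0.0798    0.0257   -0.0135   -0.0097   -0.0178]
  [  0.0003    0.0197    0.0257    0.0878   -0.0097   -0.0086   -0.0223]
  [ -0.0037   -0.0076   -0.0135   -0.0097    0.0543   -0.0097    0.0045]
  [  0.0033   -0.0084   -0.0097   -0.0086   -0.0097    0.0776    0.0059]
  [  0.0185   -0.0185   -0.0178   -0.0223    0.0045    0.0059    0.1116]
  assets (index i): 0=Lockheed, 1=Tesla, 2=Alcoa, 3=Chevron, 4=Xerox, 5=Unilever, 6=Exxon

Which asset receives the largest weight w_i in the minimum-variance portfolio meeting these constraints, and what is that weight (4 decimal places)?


Xerox (0.2228)

p=Σ⁻¹μ = [1.3206  0.8912  0.2091  2.0274  2.1679  1.8979  1.0756]
q=Σ⁻¹𝟙 = [5.1771  18.6972  13.9734  11.7753  29.4876  20.4004  13.5160]
a=μᵀp=1.034078  b=𝟙ᵀp=9.589730  c=𝟙ᵀq=113.027020  D=ac−b²=24.915862
λ₁=(c·0.110−b)/D = (113.027020·0.110−9.589730)/24.915862 = 0.114114
λ₂=(a−b·0.110)/D = (1.034078−9.589730·0.110)/24.915862 = -0.000834
w* = 0.114114·p + -0.000834·q:
  w_0 = 0.114114·1.3206 + -0.000834·5.1771 = 0.1464  (Lockheed)
  w_1 = 0.114114·0.8912 + -0.000834·18.6972 = 0.0861  (Tesla)
  w_2 = 0.114114·0.2091 + -0.000834·13.9734 = 0.0122  (Alcoa)
  w_3 = 0.114114·2.0274 + -0.000834·11.7753 = 0.2215  (Chevron)
  w_4 = 0.114114·2.1679 + -0.000834·29.4876 = 0.2228  (Xerox)
  w_5 = 0.114114·1.8979 + -0.000834·20.4004 = 0.1995  (Unilever)
  w_6 = 0.114114·1.0756 + -0.000834·13.5160 = 0.1115  (Exxon)
Σw_i=1.0000  μᵀw=0.1100
σ²=wᵀΣw=λ₁·μ_p+λ₂ = 0.114114·0.110 + -0.000834 = 0.011718 ≈ 0.0117


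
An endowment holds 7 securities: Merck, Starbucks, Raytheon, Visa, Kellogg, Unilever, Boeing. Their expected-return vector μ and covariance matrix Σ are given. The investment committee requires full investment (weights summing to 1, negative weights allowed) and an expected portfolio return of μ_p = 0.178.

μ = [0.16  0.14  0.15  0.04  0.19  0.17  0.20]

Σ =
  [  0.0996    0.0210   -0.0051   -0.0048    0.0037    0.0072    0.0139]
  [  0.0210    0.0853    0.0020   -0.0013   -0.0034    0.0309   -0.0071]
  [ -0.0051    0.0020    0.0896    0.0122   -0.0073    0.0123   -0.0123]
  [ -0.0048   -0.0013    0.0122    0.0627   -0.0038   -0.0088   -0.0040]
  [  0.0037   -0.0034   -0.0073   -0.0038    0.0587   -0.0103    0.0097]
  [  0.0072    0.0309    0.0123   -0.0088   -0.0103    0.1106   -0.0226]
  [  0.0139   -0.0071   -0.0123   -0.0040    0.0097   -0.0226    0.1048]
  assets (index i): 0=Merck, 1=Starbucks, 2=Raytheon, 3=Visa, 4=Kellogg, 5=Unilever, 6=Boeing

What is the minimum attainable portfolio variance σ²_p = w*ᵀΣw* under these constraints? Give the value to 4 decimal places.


0.0163

u=Σ⁻¹μ = [0.9670  1.0344  1.9083  0.9686  3.4950  1.8210  2.1804]
v=Σ⁻¹𝟙 = [6.6410  7.9339  10.6134  18.0074  19.5386  10.8478  11.6625]
a=μᵀu=2.034203  b=𝟙ᵀu=12.374582  c=𝟙ᵀv=85.244666  D=ac−b²=20.274694
λ₁=(c·0.178−b)/D = (85.244666·0.178−12.374582)/20.274694 = 0.138052
λ₂=(a−b·0.178)/D = (2.034203−12.374582·0.178)/20.274694 = -0.008309
w* = 0.138052·u + -0.008309·v:
  w_0 = 0.138052·0.9670 + -0.008309·6.6410 = 0.0783  (Merck)
  w_1 = 0.138052·1.0344 + -0.008309·7.9339 = 0.0769  (Starbucks)
  w_2 = 0.138052·1.9083 + -0.008309·10.6134 = 0.1752  (Raytheon)
  w_3 = 0.138052·0.9686 + -0.008309·18.0074 = -0.0159  (Visa)
  w_4 = 0.138052·3.4950 + -0.008309·19.5386 = 0.3201  (Kellogg)
  w_5 = 0.138052·1.8210 + -0.008309·10.8478 = 0.1613  (Unilever)
  w_6 = 0.138052·2.1804 + -0.008309·11.6625 = 0.2041  (Boeing)
Σw_i=1.0000  μᵀw=0.1780
σ²=wᵀΣw=λ₁·μ_p+λ₂ = 0.138052·0.178 + -0.008309 = 0.016264 ≈ 0.0163


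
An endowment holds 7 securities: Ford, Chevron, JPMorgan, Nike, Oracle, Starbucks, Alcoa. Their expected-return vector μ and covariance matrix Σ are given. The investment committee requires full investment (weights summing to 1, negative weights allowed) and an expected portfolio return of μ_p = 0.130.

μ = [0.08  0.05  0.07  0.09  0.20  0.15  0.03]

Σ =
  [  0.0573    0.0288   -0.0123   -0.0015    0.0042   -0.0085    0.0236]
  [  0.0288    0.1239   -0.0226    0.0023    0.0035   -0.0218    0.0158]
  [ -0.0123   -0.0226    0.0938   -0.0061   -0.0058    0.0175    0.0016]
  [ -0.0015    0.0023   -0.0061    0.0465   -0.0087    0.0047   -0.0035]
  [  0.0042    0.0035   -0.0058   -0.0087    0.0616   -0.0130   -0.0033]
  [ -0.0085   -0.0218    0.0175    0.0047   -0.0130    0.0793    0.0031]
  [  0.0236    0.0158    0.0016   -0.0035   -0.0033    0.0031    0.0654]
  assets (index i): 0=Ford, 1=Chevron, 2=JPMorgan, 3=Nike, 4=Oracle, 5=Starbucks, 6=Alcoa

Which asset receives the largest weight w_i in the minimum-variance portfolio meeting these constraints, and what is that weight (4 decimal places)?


x=Σ⁻¹μ = [1.4934  0.5167  1.0264  2.6095  4.1053  2.4855  -0.0011]
y=Σ⁻¹𝟙 = [13.7526  7.6964  14.6101  27.1831  23.7496  14.8651  10.0595]
a=μᵀx=1.645858  b=𝟙ᵀx=12.235680  c=𝟙ᵀy=111.916363  D=ac−b²=34.486591
λ₁=(c·0.130−b)/D = (111.916363·0.130−12.235680)/34.486591 = 0.067083
λ₂=(a−b·0.130)/D = (1.645858−12.235680·0.130)/34.486591 = 0.001601
w* = 0.067083·x + 0.001601·y:
  w_0 = 0.067083·1.4934 + 0.001601·13.7526 = 0.1222  (Ford)
  w_1 = 0.067083·0.5167 + 0.001601·7.6964 = 0.0470  (Chevron)
  w_2 = 0.067083·1.0264 + 0.001601·14.6101 = 0.0922  (JPMorgan)
  w_3 = 0.067083·2.6095 + 0.001601·27.1831 = 0.2186  (Nike)
  w_4 = 0.067083·4.1053 + 0.001601·23.7496 = 0.3134  (Oracle)
  w_5 = 0.067083·2.4855 + 0.001601·14.8651 = 0.1905  (Starbucks)
  w_6 = 0.067083·-0.0011 + 0.001601·10.0595 = 0.0160  (Alcoa)
Σw_i=1.0000  μᵀw=0.1300
σ²=wᵀΣw=λ₁·μ_p+λ₂ = 0.067083·0.130 + 0.001601 = 0.010322 ≈ 0.0103

Oracle (0.3134)


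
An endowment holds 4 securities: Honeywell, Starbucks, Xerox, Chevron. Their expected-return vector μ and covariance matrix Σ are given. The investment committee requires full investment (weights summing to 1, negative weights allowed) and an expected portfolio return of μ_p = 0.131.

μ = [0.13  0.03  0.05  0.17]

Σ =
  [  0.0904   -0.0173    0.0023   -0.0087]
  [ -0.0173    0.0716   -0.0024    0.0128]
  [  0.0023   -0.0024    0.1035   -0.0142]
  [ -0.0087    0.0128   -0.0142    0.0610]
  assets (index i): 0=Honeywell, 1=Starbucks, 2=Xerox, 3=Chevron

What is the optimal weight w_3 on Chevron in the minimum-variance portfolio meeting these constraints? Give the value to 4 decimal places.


0.4960

u=Σ⁻¹μ = [1.7811  0.3102  0.8873  3.1824]
v=Σ⁻¹𝟙 = [15.3484  14.8099  12.1762  18.3093]
a=μᵀu=0.826220  b=𝟙ᵀu=6.160979  c=𝟙ᵀv=60.643815  D=ac−b²=12.147468
λ₁=(c·0.131−b)/D = (60.643815·0.131−6.160979)/12.147468 = 0.146809
λ₂=(a−b·0.131)/D = (0.826220−6.160979·0.131)/12.147468 = 0.001575
w* = 0.146809·u + 0.001575·v:
  w_0 = 0.146809·1.7811 + 0.001575·15.3484 = 0.2857  (Honeywell)
  w_1 = 0.146809·0.3102 + 0.001575·14.8099 = 0.0689  (Starbucks)
  w_2 = 0.146809·0.8873 + 0.001575·12.1762 = 0.1494  (Xerox)
  w_3 = 0.146809·3.1824 + 0.001575·18.3093 = 0.4960  (Chevron)
Σw_i=1.0000  μᵀw=0.1310
σ²=wᵀΣw=λ₁·μ_p+λ₂ = 0.146809·0.131 + 0.001575 = 0.020807 ≈ 0.0208


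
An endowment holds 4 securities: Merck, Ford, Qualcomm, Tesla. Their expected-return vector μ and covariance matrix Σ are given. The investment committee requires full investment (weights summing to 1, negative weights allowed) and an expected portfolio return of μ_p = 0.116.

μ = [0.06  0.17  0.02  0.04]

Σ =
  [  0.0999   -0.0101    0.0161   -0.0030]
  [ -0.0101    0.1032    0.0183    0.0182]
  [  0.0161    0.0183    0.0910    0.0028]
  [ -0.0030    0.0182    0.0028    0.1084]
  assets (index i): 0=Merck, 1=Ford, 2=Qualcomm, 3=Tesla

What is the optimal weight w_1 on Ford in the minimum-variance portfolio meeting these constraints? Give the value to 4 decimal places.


0.5371

g=Σ⁻¹μ = [0.8274  1.7603  -0.2838  0.1037]
h=Σ⁻¹𝟙 = [9.8586  7.9356  7.4036  7.9743]
a=μᵀg=0.347368  b=𝟙ᵀg=2.407612  c=𝟙ᵀh=33.172127  D=ac−b²=5.726346
λ₁=(c·0.116−b)/D = (33.172127·0.116−2.407612)/5.726346 = 0.251531
λ₂=(a−b·0.116)/D = (0.347368−2.407612·0.116)/5.726346 = 0.011890
w* = 0.251531·g + 0.011890·h:
  w_0 = 0.251531·0.8274 + 0.011890·9.8586 = 0.3253  (Merck)
  w_1 = 0.251531·1.7603 + 0.011890·7.9356 = 0.5371  (Ford)
  w_2 = 0.251531·-0.2838 + 0.011890·7.4036 = 0.0166  (Qualcomm)
  w_3 = 0.251531·0.1037 + 0.011890·7.9743 = 0.1209  (Tesla)
Σw_i=1.0000  μᵀw=0.1160
σ²=wᵀΣw=λ₁·μ_p+λ₂ = 0.251531·0.116 + 0.011890 = 0.041067 ≈ 0.0411


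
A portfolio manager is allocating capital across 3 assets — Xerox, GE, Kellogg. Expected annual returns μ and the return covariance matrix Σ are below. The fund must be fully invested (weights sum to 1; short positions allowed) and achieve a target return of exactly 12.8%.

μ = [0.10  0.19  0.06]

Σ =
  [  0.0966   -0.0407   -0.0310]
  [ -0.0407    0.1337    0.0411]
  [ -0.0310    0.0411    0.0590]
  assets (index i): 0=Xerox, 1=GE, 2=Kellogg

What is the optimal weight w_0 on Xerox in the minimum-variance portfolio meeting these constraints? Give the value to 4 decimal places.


0.4394

x=Σ⁻¹μ = [2.0624  1.7855  0.8568]
y=Σ⁻¹𝟙 = [20.5704  6.6279  23.1403]
a=μᵀx=0.596905  b=𝟙ᵀx=4.704764  c=𝟙ᵀy=50.338632  D=ac−b²=7.912577
λ₁=(c·0.128−b)/D = (50.338632·0.128−4.704764)/7.912577 = 0.219724
λ₂=(a−b·0.128)/D = (0.596905−4.704764·0.128)/7.912577 = -0.000670
w* = 0.219724·x + -0.000670·y:
  w_0 = 0.219724·2.0624 + -0.000670·20.5704 = 0.4394  (Xerox)
  w_1 = 0.219724·1.7855 + -0.000670·6.6279 = 0.3879  (GE)
  w_2 = 0.219724·0.8568 + -0.000670·23.1403 = 0.1727  (Kellogg)
Σw_i=1.0000  μᵀw=0.1280
σ²=wᵀΣw=λ₁·μ_p+λ₂ = 0.219724·0.128 + -0.000670 = 0.027454 ≈ 0.0275


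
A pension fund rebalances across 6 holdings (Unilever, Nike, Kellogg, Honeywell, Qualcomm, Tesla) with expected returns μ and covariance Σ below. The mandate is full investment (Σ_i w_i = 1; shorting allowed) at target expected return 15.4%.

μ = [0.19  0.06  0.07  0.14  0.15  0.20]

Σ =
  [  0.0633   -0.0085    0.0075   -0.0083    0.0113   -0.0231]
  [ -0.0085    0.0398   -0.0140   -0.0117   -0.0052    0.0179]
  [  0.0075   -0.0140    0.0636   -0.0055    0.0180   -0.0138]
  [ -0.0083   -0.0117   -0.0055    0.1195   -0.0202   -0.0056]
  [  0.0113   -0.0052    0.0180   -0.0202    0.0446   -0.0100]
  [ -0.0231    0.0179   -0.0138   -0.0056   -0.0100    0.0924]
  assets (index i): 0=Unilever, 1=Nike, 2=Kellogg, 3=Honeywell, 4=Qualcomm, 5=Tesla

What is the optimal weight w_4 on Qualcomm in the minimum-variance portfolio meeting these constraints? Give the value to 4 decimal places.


0.2430

p=Σ⁻¹μ = [4.0771  2.4737  0.9544  2.6115  4.1918  3.4590]
q=Σ⁻¹𝟙 = [22.4445  38.8307  19.4303  19.7438  25.9084  15.8137]
a=μᵀp=2.676073  b=𝟙ᵀp=17.767547  c=𝟙ᵀq=142.171369  D=ac−b²=64.775190
λ₁=(c·0.154−b)/D = (142.171369·0.154−17.767547)/64.775190 = 0.063710
λ₂=(a−b·0.154)/D = (2.676073−17.767547·0.154)/64.775190 = -0.000928
w* = 0.063710·p + -0.000928·q:
  w_0 = 0.063710·4.0771 + -0.000928·22.4445 = 0.2389  (Unilever)
  w_1 = 0.063710·2.4737 + -0.000928·38.8307 = 0.1216  (Nike)
  w_2 = 0.063710·0.9544 + -0.000928·19.4303 = 0.0428  (Kellogg)
  w_3 = 0.063710·2.6115 + -0.000928·19.7438 = 0.1481  (Honeywell)
  w_4 = 0.063710·4.1918 + -0.000928·25.9084 = 0.2430  (Qualcomm)
  w_5 = 0.063710·3.4590 + -0.000928·15.8137 = 0.2057  (Tesla)
Σw_i=1.0000  μᵀw=0.1540
σ²=wᵀΣw=λ₁·μ_p+λ₂ = 0.063710·0.154 + -0.000928 = 0.008883 ≈ 0.0089


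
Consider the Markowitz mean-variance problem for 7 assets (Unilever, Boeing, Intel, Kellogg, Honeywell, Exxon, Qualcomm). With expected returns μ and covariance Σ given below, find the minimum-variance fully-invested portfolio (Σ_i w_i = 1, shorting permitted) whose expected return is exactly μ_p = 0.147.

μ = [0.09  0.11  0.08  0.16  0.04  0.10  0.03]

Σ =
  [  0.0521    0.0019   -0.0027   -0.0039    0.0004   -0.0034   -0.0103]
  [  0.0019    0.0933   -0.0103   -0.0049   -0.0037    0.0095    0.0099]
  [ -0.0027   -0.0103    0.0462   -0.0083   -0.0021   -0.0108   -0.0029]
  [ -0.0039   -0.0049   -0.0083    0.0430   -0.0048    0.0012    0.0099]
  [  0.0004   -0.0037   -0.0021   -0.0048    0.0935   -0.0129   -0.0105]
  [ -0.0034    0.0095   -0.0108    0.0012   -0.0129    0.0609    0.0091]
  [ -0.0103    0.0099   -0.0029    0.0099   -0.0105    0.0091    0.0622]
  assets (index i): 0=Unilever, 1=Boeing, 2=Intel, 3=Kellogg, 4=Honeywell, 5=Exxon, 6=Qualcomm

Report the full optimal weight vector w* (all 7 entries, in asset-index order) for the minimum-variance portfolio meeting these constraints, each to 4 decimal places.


u=Σ⁻¹μ = [2.3432  1.6214  3.7041  4.9284  1.1240  2.3405  -0.1521]
v=Σ⁻¹𝟙 = [27.5791  12.9556  39.4383  32.8431  18.6405  24.0190  14.8261]
a=μᵀu=1.748564  b=𝟙ᵀu=15.909502  c=𝟙ᵀv=170.301763  D=ac−b²=44.671197
λ₁=(c·0.147−b)/D = (170.301763·0.147−15.909502)/44.671197 = 0.204267
λ₂=(a−b·0.147)/D = (1.748564−15.909502·0.147)/44.671197 = -0.013211
w* = 0.204267·u + -0.013211·v:
  w_0 = 0.204267·2.3432 + -0.013211·27.5791 = 0.1143  (Unilever)
  w_1 = 0.204267·1.6214 + -0.013211·12.9556 = 0.1601  (Boeing)
  w_2 = 0.204267·3.7041 + -0.013211·39.4383 = 0.2356  (Intel)
  w_3 = 0.204267·4.9284 + -0.013211·32.8431 = 0.5728  (Kellogg)
  w_4 = 0.204267·1.1240 + -0.013211·18.6405 = -0.0167  (Honeywell)
  w_5 = 0.204267·2.3405 + -0.013211·24.0190 = 0.1608  (Exxon)
  w_6 = 0.204267·-0.1521 + -0.013211·14.8261 = -0.2269  (Qualcomm)
Σw_i=1.0000  μᵀw=0.1470
σ²=wᵀΣw=λ₁·μ_p+λ₂ = 0.204267·0.147 + -0.013211 = 0.016817 ≈ 0.0168

0.1143  0.1601  0.2356  0.5728  -0.0167  0.1608  -0.2269


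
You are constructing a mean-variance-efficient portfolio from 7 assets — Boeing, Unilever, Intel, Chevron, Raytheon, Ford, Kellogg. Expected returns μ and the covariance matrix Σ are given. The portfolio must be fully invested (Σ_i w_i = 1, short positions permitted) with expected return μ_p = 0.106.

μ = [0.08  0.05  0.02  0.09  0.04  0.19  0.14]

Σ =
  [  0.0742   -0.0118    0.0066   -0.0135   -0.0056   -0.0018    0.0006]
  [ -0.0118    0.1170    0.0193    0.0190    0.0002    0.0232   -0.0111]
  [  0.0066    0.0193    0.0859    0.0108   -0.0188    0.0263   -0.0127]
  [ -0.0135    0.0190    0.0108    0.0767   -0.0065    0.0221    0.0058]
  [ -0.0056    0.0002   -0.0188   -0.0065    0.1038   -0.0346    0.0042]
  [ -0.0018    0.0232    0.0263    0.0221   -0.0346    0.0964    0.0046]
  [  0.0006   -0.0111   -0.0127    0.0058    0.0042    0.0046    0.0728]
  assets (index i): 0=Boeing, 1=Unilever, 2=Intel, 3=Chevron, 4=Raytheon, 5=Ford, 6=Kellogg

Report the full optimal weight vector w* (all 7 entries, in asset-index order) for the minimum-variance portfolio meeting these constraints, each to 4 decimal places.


0.1993  0.0509  0.0432  0.1161  0.1716  0.2139  0.2049

u=Σ⁻¹μ = [1.3856  0.2046  -0.1816  0.7426  1.1236  2.1514  1.6512]
v=Σ⁻¹𝟙 = [16.7730  6.3731  10.3587  10.6757  15.4146  8.7399  14.0847]
a=μᵀu=0.869168  b=𝟙ᵀu=7.077508  c=𝟙ᵀv=82.419723  D=ac−b²=21.545431
λ₁=(c·0.106−b)/D = (82.419723·0.106−7.077508)/21.545431 = 0.076999
λ₂=(a−b·0.106)/D = (0.869168−7.077508·0.106)/21.545431 = 0.005521
w* = 0.076999·u + 0.005521·v:
  w_0 = 0.076999·1.3856 + 0.005521·16.7730 = 0.1993  (Boeing)
  w_1 = 0.076999·0.2046 + 0.005521·6.3731 = 0.0509  (Unilever)
  w_2 = 0.076999·-0.1816 + 0.005521·10.3587 = 0.0432  (Intel)
  w_3 = 0.076999·0.7426 + 0.005521·10.6757 = 0.1161  (Chevron)
  w_4 = 0.076999·1.1236 + 0.005521·15.4146 = 0.1716  (Raytheon)
  w_5 = 0.076999·2.1514 + 0.005521·8.7399 = 0.2139  (Ford)
  w_6 = 0.076999·1.6512 + 0.005521·14.0847 = 0.2049  (Kellogg)
Σw_i=1.0000  μᵀw=0.1060
σ²=wᵀΣw=λ₁·μ_p+λ₂ = 0.076999·0.106 + 0.005521 = 0.013683 ≈ 0.0137


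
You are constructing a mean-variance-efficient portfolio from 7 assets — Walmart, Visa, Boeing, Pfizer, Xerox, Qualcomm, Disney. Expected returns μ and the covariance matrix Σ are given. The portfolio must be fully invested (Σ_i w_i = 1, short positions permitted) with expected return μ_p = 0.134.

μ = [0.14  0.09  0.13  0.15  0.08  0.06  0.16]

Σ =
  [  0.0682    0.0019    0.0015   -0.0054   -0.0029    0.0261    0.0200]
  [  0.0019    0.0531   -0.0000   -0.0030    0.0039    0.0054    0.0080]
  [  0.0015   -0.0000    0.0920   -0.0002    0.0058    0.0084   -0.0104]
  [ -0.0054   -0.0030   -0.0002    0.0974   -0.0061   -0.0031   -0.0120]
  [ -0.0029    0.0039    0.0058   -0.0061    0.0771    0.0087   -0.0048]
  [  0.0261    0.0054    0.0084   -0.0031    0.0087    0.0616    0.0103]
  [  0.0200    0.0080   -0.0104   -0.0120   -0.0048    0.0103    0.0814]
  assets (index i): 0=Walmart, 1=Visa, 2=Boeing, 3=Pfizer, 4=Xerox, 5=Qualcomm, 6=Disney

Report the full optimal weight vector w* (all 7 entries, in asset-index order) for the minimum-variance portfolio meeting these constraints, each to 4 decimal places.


0.1896  0.1469  0.1666  0.2096  0.1323  -0.0575  0.2125

g=Σ⁻¹μ = [1.8060  1.4010  1.5873  1.9976  1.2611  -0.5466  2.0250]
h=Σ⁻¹𝟙 = [9.8498  15.9308  10.6886  13.7644  12.8548  6.1311  11.6762]
a=μᵀg=1.277010  b=𝟙ᵀg=9.531383  c=𝟙ᵀh=80.895863  D=ac−b²=12.457536
λ₁=(c·0.134−b)/D = (80.895863·0.134−9.531383)/12.457536 = 0.105050
λ₂=(a−b·0.134)/D = (1.277010−9.531383·0.134)/12.457536 = -0.000016
w* = 0.105050·g + -0.000016·h:
  w_0 = 0.105050·1.8060 + -0.000016·9.8498 = 0.1896  (Walmart)
  w_1 = 0.105050·1.4010 + -0.000016·15.9308 = 0.1469  (Visa)
  w_2 = 0.105050·1.5873 + -0.000016·10.6886 = 0.1666  (Boeing)
  w_3 = 0.105050·1.9976 + -0.000016·13.7644 = 0.2096  (Pfizer)
  w_4 = 0.105050·1.2611 + -0.000016·12.8548 = 0.1323  (Xerox)
  w_5 = 0.105050·-0.5466 + -0.000016·6.1311 = -0.0575  (Qualcomm)
  w_6 = 0.105050·2.0250 + -0.000016·11.6762 = 0.2125  (Disney)
Σw_i=1.0000  μᵀw=0.1340
σ²=wᵀΣw=λ₁·μ_p+λ₂ = 0.105050·0.134 + -0.000016 = 0.014061 ≈ 0.0141


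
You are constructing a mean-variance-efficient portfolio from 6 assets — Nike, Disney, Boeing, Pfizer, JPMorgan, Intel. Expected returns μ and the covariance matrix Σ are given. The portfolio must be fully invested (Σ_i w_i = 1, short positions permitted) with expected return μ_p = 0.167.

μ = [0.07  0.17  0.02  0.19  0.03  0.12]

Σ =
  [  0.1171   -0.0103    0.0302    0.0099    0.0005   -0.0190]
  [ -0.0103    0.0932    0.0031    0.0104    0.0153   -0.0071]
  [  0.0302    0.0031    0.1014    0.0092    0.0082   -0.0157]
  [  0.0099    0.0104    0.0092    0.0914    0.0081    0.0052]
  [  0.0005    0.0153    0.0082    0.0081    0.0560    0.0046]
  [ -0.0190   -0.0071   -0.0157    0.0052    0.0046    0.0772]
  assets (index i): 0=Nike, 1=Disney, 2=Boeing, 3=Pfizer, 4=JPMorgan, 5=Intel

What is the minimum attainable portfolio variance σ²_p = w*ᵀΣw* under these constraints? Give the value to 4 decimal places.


u=Σ⁻¹μ = [0.9247  1.9473  0.0334  1.6829  -0.4072  1.8788]
v=Σ⁻¹𝟙 = [9.5901  10.2365  7.8070  5.9713  11.5920  16.7498]
a=μᵀu=0.929428  b=𝟙ᵀu=6.059941  c=𝟙ᵀv=61.946717  D=ac−b²=20.852133
λ₁=(c·0.167−b)/D = (61.946717·0.167−6.059941)/20.852133 = 0.205502
λ₂=(a−b·0.167)/D = (0.929428−6.059941·0.167)/20.852133 = -0.003960
w* = 0.205502·u + -0.003960·v:
  w_0 = 0.205502·0.9247 + -0.003960·9.5901 = 0.1521  (Nike)
  w_1 = 0.205502·1.9473 + -0.003960·10.2365 = 0.3596  (Disney)
  w_2 = 0.205502·0.0334 + -0.003960·7.8070 = -0.0240  (Boeing)
  w_3 = 0.205502·1.6829 + -0.003960·5.9713 = 0.3222  (Pfizer)
  w_4 = 0.205502·-0.4072 + -0.003960·11.5920 = -0.1296  (JPMorgan)
  w_5 = 0.205502·1.8788 + -0.003960·16.7498 = 0.3198  (Intel)
Σw_i=1.0000  μᵀw=0.1670
σ²=wᵀΣw=λ₁·μ_p+λ₂ = 0.205502·0.167 + -0.003960 = 0.030359 ≈ 0.0304

0.0304


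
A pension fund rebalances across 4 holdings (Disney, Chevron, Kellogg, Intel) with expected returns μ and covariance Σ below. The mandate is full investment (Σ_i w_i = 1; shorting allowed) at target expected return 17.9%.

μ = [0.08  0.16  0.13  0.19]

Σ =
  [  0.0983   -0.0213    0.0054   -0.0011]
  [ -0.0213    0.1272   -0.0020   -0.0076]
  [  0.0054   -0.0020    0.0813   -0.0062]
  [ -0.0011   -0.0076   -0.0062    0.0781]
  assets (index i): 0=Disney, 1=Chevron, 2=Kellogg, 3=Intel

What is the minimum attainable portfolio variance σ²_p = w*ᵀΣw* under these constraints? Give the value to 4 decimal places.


u=Σ⁻¹μ = [1.1012  1.6344  1.7757  2.7483]
v=Σ⁻¹𝟙 = [12.0101  10.9762  12.9215  15.0671]
a=μᵀu=1.102609  b=𝟙ᵀu=7.259535  c=𝟙ᵀv=50.974818  D=ac−b²=3.504456
λ₁=(c·0.179−b)/D = (50.974818·0.179−7.259535)/3.504456 = 0.532167
λ₂=(a−b·0.179)/D = (1.102609−7.259535·0.179)/3.504456 = -0.056171
w* = 0.532167·u + -0.056171·v:
  w_0 = 0.532167·1.1012 + -0.056171·12.0101 = -0.0886  (Disney)
  w_1 = 0.532167·1.6344 + -0.056171·10.9762 = 0.2532  (Chevron)
  w_2 = 0.532167·1.7757 + -0.056171·12.9215 = 0.2191  (Kellogg)
  w_3 = 0.532167·2.7483 + -0.056171·15.0671 = 0.6162  (Intel)
Σw_i=1.0000  μᵀw=0.1790
σ²=wᵀΣw=λ₁·μ_p+λ₂ = 0.532167·0.179 + -0.056171 = 0.039087 ≈ 0.0391

0.0391


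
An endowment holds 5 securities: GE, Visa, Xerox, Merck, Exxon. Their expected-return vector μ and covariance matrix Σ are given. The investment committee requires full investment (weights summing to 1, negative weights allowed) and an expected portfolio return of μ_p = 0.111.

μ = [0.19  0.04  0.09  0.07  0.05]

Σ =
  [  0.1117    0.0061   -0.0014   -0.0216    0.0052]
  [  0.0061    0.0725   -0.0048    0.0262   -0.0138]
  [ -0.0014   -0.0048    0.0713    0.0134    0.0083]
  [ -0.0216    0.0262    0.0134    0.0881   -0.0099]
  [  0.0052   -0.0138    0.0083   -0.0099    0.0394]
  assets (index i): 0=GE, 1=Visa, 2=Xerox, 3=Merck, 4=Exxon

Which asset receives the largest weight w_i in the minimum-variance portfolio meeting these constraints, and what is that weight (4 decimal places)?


GE (0.3564)

p=Σ⁻¹μ = [1.8670  0.2676  0.9580  1.1626  1.2067]
q=Σ⁻¹𝟙 = [8.9118  15.5360  9.6752  10.8527  30.3348]
a=μᵀp=0.593373  b=𝟙ᵀp=5.461888  c=𝟙ᵀq=75.310555  D=ac−b²=14.855017
λ₁=(c·0.111−b)/D = (75.310555·0.111−5.461888)/14.855017 = 0.195058
λ₂=(a−b·0.111)/D = (0.593373−5.461888·0.111)/14.855017 = -0.000868
w* = 0.195058·p + -0.000868·q:
  w_0 = 0.195058·1.8670 + -0.000868·8.9118 = 0.3564  (GE)
  w_1 = 0.195058·0.2676 + -0.000868·15.5360 = 0.0387  (Visa)
  w_2 = 0.195058·0.9580 + -0.000868·9.6752 = 0.1785  (Xerox)
  w_3 = 0.195058·1.1626 + -0.000868·10.8527 = 0.2174  (Merck)
  w_4 = 0.195058·1.2067 + -0.000868·30.3348 = 0.2090  (Exxon)
Σw_i=1.0000  μᵀw=0.1110
σ²=wᵀΣw=λ₁·μ_p+λ₂ = 0.195058·0.111 + -0.000868 = 0.020783 ≈ 0.0208


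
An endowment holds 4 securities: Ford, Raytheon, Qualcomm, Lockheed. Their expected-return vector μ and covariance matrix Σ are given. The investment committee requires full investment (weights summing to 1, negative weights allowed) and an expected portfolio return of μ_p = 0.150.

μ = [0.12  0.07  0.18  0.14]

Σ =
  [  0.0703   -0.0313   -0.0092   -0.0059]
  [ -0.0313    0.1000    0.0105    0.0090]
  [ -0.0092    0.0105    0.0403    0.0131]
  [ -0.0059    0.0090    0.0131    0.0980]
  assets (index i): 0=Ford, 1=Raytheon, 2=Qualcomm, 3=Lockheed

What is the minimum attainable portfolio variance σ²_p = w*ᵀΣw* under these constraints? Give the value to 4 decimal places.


p=Σ⁻¹μ = [2.8363  1.0289  4.5547  0.8960]
q=Σ⁻¹𝟙 = [24.4400  14.4574  24.3195  7.0969]
a=μᵀp=1.357662  b=𝟙ᵀp=9.315885  c=𝟙ᵀq=70.313756  D=ac−b²=8.676598
λ₁=(c·0.150−b)/D = (70.313756·0.150−9.315885)/8.676598 = 0.141896
λ₂=(a−b·0.150)/D = (1.357662−9.315885·0.150)/8.676598 = -0.004578
w* = 0.141896·p + -0.004578·q:
  w_0 = 0.141896·2.8363 + -0.004578·24.4400 = 0.2906  (Ford)
  w_1 = 0.141896·1.0289 + -0.004578·14.4574 = 0.0798  (Raytheon)
  w_2 = 0.141896·4.5547 + -0.004578·24.3195 = 0.5350  (Qualcomm)
  w_3 = 0.141896·0.8960 + -0.004578·7.0969 = 0.0947  (Lockheed)
Σw_i=1.0000  μᵀw=0.1500
σ²=wᵀΣw=λ₁·μ_p+λ₂ = 0.141896·0.150 + -0.004578 = 0.016707 ≈ 0.0167

0.0167


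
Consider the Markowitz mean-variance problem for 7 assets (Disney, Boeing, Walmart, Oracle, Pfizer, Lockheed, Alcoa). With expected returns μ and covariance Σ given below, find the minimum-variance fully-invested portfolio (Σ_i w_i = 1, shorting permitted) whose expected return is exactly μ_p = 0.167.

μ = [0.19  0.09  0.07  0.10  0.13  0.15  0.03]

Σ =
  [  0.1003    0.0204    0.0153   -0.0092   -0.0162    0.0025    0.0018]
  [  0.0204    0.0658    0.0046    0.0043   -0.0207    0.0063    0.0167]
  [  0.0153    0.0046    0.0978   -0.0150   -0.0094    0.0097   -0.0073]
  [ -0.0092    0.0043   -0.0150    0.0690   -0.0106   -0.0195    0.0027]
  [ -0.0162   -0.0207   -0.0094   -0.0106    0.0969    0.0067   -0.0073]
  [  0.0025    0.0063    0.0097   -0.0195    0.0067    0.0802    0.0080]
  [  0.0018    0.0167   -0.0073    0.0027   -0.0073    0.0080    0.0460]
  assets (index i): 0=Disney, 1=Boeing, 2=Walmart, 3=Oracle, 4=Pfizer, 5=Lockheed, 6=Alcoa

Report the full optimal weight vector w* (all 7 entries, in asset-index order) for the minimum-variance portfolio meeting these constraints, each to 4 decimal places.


p=Σ⁻¹μ = [2.1370  0.8951  0.7717  2.7655  2.1342  2.1168  0.1743]
q=Σ⁻¹𝟙 = [10.5432  9.1167  13.8707  23.8355  18.6349  12.0214  19.6856]
a=μᵀp=1.417349  b=𝟙ᵀp=10.994515  c=𝟙ᵀq=107.707895  D=ac−b²=31.780319
λ₁=(c·0.167−b)/D = (107.707895·0.167−10.994515)/31.780319 = 0.220032
λ₂=(a−b·0.167)/D = (1.417349−10.994515·0.167)/31.780319 = -0.013176
w* = 0.220032·p + -0.013176·q:
  w_0 = 0.220032·2.1370 + -0.013176·10.5432 = 0.3313  (Disney)
  w_1 = 0.220032·0.8951 + -0.013176·9.1167 = 0.0768  (Boeing)
  w_2 = 0.220032·0.7717 + -0.013176·13.8707 = -0.0130  (Walmart)
  w_3 = 0.220032·2.7655 + -0.013176·23.8355 = 0.2944  (Oracle)
  w_4 = 0.220032·2.1342 + -0.013176·18.6349 = 0.2241  (Pfizer)
  w_5 = 0.220032·2.1168 + -0.013176·12.0214 = 0.3074  (Lockheed)
  w_6 = 0.220032·0.1743 + -0.013176·19.6856 = -0.2210  (Alcoa)
Σw_i=1.0000  μᵀw=0.1670
σ²=wᵀΣw=λ₁·μ_p+λ₂ = 0.220032·0.167 + -0.013176 = 0.023570 ≈ 0.0236

0.3313  0.0768  -0.0130  0.2944  0.2241  0.3074  -0.2210


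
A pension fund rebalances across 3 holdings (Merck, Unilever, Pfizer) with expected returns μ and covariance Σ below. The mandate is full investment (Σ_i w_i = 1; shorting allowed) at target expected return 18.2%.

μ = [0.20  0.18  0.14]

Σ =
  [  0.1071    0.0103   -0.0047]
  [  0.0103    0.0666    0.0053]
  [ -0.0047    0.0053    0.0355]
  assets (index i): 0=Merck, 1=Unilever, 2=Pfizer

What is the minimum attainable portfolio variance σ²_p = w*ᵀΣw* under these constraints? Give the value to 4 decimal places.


0.0352

u=Σ⁻¹μ = [1.8343  2.1109  3.8714]
v=Σ⁻¹𝟙 = [9.4628  11.3450  27.7281]
a=μᵀu=1.288818  b=𝟙ᵀu=7.816590  c=𝟙ᵀv=48.535869  D=ac−b²=1.454813
λ₁=(c·0.182−b)/D = (48.535869·0.182−7.816590)/1.454813 = 0.699017
λ₂=(a−b·0.182)/D = (1.288818−7.816590·0.182)/1.454813 = -0.091972
w* = 0.699017·u + -0.091972·v:
  w_0 = 0.699017·1.8343 + -0.091972·9.4628 = 0.4119  (Merck)
  w_1 = 0.699017·2.1109 + -0.091972·11.3450 = 0.4322  (Unilever)
  w_2 = 0.699017·3.8714 + -0.091972·27.7281 = 0.1559  (Pfizer)
Σw_i=1.0000  μᵀw=0.1820
σ²=wᵀΣw=λ₁·μ_p+λ₂ = 0.699017·0.182 + -0.091972 = 0.035249 ≈ 0.0352


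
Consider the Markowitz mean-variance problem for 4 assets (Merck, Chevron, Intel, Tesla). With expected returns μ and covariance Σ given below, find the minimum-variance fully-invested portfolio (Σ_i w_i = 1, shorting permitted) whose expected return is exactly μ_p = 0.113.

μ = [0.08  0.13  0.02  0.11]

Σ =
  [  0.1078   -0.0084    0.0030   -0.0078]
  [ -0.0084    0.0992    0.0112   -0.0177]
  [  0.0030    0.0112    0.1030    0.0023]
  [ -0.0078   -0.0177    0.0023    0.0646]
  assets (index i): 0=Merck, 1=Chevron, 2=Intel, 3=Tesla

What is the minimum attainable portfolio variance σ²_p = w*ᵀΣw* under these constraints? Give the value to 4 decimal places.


0.0221

x=Σ⁻¹μ = [1.0557  1.8261  -0.0873  2.3337]
y=Σ⁻¹𝟙 = [11.6290  13.8730  7.4055  20.4214]
a=μᵀx=0.576815  b=𝟙ᵀx=5.128277  c=𝟙ᵀy=53.328922  D=ac−b²=4.461696
λ₁=(c·0.113−b)/D = (53.328922·0.113−5.128277)/4.461696 = 0.201244
λ₂=(a−b·0.113)/D = (0.576815−5.128277·0.113)/4.461696 = -0.000601
w* = 0.201244·x + -0.000601·y:
  w_0 = 0.201244·1.0557 + -0.000601·11.6290 = 0.2055  (Merck)
  w_1 = 0.201244·1.8261 + -0.000601·13.8730 = 0.3592  (Chevron)
  w_2 = 0.201244·-0.0873 + -0.000601·7.4055 = -0.0220  (Intel)
  w_3 = 0.201244·2.3337 + -0.000601·20.4214 = 0.4574  (Tesla)
Σw_i=1.0000  μᵀw=0.1130
σ²=wᵀΣw=λ₁·μ_p+λ₂ = 0.201244·0.113 + -0.000601 = 0.022140 ≈ 0.0221


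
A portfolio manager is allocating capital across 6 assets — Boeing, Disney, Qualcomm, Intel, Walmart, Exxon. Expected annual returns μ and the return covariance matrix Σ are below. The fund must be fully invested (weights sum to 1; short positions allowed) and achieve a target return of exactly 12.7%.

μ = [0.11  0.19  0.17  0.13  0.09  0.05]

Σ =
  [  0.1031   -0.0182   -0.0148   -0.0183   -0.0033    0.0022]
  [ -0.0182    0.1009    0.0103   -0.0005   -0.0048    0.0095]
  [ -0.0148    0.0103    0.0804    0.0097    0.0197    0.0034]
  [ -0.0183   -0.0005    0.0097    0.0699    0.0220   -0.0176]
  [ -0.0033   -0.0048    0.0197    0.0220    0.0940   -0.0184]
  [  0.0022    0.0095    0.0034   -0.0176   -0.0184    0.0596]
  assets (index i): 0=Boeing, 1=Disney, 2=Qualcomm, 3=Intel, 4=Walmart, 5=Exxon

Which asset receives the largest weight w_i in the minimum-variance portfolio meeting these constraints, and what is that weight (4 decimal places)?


g=Σ⁻¹μ = [2.0801  1.9969  1.8048  2.3229  0.4380  1.1621]
h=Σ⁻¹𝟙 = [16.1195  10.3707  8.2700  20.1726  9.7889  23.0377]
a=μᵀg=1.314545  b=𝟙ᵀg=9.804806  c=𝟙ᵀh=87.759426  D=ac−b²=19.229489
λ₁=(c·0.127−b)/D = (87.759426·0.127−9.804806)/19.229489 = 0.069718
λ₂=(a−b·0.127)/D = (1.314545−9.804806·0.127)/19.229489 = 0.003606
w* = 0.069718·g + 0.003606·h:
  w_0 = 0.069718·2.0801 + 0.003606·16.1195 = 0.2031  (Boeing)
  w_1 = 0.069718·1.9969 + 0.003606·10.3707 = 0.1766  (Disney)
  w_2 = 0.069718·1.8048 + 0.003606·8.2700 = 0.1556  (Qualcomm)
  w_3 = 0.069718·2.3229 + 0.003606·20.1726 = 0.2347  (Intel)
  w_4 = 0.069718·0.4380 + 0.003606·9.7889 = 0.0658  (Walmart)
  w_5 = 0.069718·1.1621 + 0.003606·23.0377 = 0.1641  (Exxon)
Σw_i=1.0000  μᵀw=0.1270
σ²=wᵀΣw=λ₁·μ_p+λ₂ = 0.069718·0.127 + 0.003606 = 0.012460 ≈ 0.0125

Intel (0.2347)


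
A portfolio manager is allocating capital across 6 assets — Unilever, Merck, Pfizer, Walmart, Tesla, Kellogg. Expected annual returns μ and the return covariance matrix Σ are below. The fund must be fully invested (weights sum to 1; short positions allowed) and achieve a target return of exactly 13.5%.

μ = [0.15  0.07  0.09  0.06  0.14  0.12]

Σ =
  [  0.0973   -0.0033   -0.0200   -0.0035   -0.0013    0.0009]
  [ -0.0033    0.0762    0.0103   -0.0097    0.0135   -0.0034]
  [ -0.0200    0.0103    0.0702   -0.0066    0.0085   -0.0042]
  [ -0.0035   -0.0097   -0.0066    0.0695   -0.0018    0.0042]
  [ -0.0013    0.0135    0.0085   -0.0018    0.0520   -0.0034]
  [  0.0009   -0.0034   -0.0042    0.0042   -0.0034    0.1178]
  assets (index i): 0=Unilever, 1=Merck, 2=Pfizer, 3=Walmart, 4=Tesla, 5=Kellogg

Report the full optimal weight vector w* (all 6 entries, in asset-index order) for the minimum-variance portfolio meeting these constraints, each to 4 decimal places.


0.2958  -0.0539  0.1591  0.0086  0.4361  0.1543

x=Σ⁻¹μ = [1.9633  0.5496  1.6430  1.1914  2.4437  1.1062]
y=Σ⁻¹𝟙 = [14.9890  11.5036  17.2670  18.2274  15.0228  9.1058]
a=μᵀx=1.027177  b=𝟙ᵀx=8.897176  c=𝟙ᵀy=86.115677  D=ac−b²=9.296347
λ₁=(c·0.135−b)/D = (86.115677·0.135−8.897176)/9.296347 = 0.293496
λ₂=(a−b·0.135)/D = (1.027177−8.897176·0.135)/9.296347 = -0.018711
w* = 0.293496·x + -0.018711·y:
  w_0 = 0.293496·1.9633 + -0.018711·14.9890 = 0.2958  (Unilever)
  w_1 = 0.293496·0.5496 + -0.018711·11.5036 = -0.0539  (Merck)
  w_2 = 0.293496·1.6430 + -0.018711·17.2670 = 0.1591  (Pfizer)
  w_3 = 0.293496·1.1914 + -0.018711·18.2274 = 0.0086  (Walmart)
  w_4 = 0.293496·2.4437 + -0.018711·15.0228 = 0.4361  (Tesla)
  w_5 = 0.293496·1.1062 + -0.018711·9.1058 = 0.1543  (Kellogg)
Σw_i=1.0000  μᵀw=0.1350
σ²=wᵀΣw=λ₁·μ_p+λ₂ = 0.293496·0.135 + -0.018711 = 0.020911 ≈ 0.0209


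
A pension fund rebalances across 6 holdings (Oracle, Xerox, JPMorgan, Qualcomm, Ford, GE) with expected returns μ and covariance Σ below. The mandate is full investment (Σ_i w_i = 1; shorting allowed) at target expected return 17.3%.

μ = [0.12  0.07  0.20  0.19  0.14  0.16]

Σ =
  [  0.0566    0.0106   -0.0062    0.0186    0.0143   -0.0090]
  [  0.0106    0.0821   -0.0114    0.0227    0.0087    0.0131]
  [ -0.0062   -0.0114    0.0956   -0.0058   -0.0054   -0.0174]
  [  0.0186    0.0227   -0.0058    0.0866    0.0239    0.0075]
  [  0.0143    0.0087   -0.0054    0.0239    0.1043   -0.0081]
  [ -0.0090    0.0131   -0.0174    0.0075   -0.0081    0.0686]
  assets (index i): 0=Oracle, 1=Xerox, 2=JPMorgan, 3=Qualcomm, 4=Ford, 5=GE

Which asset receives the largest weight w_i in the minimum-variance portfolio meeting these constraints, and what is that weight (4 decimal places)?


g=Σ⁻¹μ = [2.2766  -0.0504  2.9958  1.3066  1.1536  3.3939]
h=Σ⁻¹𝟙 = [18.4377  7.2214  16.8992  2.7530  8.3000  20.5826]
a=μᵀg=1.821613  b=𝟙ᵀg=11.076155  c=𝟙ᵀh=74.193955  D=ac−b²=12.471429
λ₁=(c·0.173−b)/D = (74.193955·0.173−11.076155)/12.471429 = 0.141074
λ₂=(a−b·0.173)/D = (1.821613−11.076155·0.173)/12.471429 = -0.007582
w* = 0.141074·g + -0.007582·h:
  w_0 = 0.141074·2.2766 + -0.007582·18.4377 = 0.1814  (Oracle)
  w_1 = 0.141074·-0.0504 + -0.007582·7.2214 = -0.0619  (Xerox)
  w_2 = 0.141074·2.9958 + -0.007582·16.8992 = 0.2945  (JPMorgan)
  w_3 = 0.141074·1.3066 + -0.007582·2.7530 = 0.1634  (Qualcomm)
  w_4 = 0.141074·1.1536 + -0.007582·8.3000 = 0.0998  (Ford)
  w_5 = 0.141074·3.3939 + -0.007582·20.5826 = 0.3227  (GE)
Σw_i=1.0000  μᵀw=0.1730
σ²=wᵀΣw=λ₁·μ_p+λ₂ = 0.141074·0.173 + -0.007582 = 0.016824 ≈ 0.0168

GE (0.3227)


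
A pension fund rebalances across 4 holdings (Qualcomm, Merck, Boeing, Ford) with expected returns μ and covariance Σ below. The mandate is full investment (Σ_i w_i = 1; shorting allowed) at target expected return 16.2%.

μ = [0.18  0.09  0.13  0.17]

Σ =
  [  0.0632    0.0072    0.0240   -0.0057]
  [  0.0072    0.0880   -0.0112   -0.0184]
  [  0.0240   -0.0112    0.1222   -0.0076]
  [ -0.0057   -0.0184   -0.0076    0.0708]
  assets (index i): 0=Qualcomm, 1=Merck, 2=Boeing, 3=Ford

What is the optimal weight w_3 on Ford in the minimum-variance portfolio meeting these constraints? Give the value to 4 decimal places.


0.4049

u=Σ⁻¹μ = [2.6123  1.5736  0.8888  3.1158]
v=Σ⁻¹𝟙 = [12.6795  15.5937  8.3721  20.0964]
a=μᵀu=1.257072  b=𝟙ᵀu=8.190513  c=𝟙ᵀv=56.741782  D=ac−b²=4.244005
λ₁=(c·0.162−b)/D = (56.741782·0.162−8.190513)/4.244005 = 0.236017
λ₂=(a−b·0.162)/D = (1.257072−8.190513·0.162)/4.244005 = -0.016445
w* = 0.236017·u + -0.016445·v:
  w_0 = 0.236017·2.6123 + -0.016445·12.6795 = 0.4080  (Qualcomm)
  w_1 = 0.236017·1.5736 + -0.016445·15.5937 = 0.1150  (Merck)
  w_2 = 0.236017·0.8888 + -0.016445·8.3721 = 0.0721  (Boeing)
  w_3 = 0.236017·3.1158 + -0.016445·20.0964 = 0.4049  (Ford)
Σw_i=1.0000  μᵀw=0.1620
σ²=wᵀΣw=λ₁·μ_p+λ₂ = 0.236017·0.162 + -0.016445 = 0.021790 ≈ 0.0218
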